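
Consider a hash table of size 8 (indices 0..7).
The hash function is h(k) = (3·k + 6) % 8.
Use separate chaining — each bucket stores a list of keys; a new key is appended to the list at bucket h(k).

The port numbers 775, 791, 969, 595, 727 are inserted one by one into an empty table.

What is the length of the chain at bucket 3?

3

775 → bucket 3
791 → bucket 3 (collision)
969 → bucket 1
595 → bucket 7
727 → bucket 3 (collision)
Final buckets:
0: -
1: 969
2: -
3: 775 -> 791 -> 727
4: -
5: -
6: -
7: 595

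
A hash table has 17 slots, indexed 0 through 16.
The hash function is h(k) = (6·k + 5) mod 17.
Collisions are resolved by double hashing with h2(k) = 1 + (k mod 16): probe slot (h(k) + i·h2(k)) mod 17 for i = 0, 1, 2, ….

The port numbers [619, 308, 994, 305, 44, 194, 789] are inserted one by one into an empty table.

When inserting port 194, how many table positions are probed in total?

4

619: h=13 → slot 13
308: h=0 → slot 0
994: h=2 → slot 2
305: h=16 → slot 16
44: h=14 → slot 14
194: h=13, h2=3, probe 13,16,2,5 → slot 5
789: h=13, h2=6, probe 13,2,8 → slot 8
Table: [308, ∅, 994, ∅, ∅, 194, ∅, ∅, 789, ∅, ∅, ∅, ∅, 619, 44, ∅, 305]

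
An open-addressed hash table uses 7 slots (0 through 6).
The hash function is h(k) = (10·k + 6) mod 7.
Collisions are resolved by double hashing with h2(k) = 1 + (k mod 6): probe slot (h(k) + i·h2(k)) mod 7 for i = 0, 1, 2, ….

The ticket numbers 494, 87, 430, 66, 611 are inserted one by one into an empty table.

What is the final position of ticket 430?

Insert 494: h=4, slot 4 empty => index 4.
Insert 87: h=1, slot 1 empty => index 1.
Insert 430: h=1, h2=5, slot 1 occupied => index 6.
Insert 66: h=1, h2=1, slot 1 occupied => index 2.
Insert 611: h=5, slot 5 empty => index 5.
Table: [_, 87, 66, _, 494, 611, 430]

6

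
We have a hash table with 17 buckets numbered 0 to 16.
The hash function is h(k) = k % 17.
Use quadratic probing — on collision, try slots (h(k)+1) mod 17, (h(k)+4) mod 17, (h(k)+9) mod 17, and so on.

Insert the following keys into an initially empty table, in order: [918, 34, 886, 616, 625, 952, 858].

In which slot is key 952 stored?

918: h=0 -> slot 0
34: h=0, probe 0,1 -> slot 1
886: h=2 -> slot 2
616: h=4 -> slot 4
625: h=13 -> slot 13
952: h=0, probe 0,1,4,9 -> slot 9
858: h=8 -> slot 8
Table: [918, 34, 886, -, 616, -, -, -, 858, 952, -, -, -, 625, -, -, -]

9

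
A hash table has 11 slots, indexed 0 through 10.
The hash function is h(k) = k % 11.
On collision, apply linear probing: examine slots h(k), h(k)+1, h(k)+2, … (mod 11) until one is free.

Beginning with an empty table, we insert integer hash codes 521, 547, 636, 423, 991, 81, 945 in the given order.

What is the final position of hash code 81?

6

521: h=4 → slot 4
547: h=8 → slot 8
636: h=9 → slot 9
423: h=5 → slot 5
991: h=1 → slot 1
81: h=4, probe 4,5,6 → slot 6
945: h=10 → slot 10
Table: [_, 991, _, _, 521, 423, 81, _, 547, 636, 945]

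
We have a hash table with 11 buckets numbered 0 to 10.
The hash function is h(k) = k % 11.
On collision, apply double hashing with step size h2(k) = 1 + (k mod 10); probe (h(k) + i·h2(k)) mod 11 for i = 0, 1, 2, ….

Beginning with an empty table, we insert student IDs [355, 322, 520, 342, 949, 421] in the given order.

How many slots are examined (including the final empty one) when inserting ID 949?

2

355: h=3 => slot 3
322: h=3, h2=3, probe 3,6 => slot 6
520: h=3, h2=1, probe 3,4 => slot 4
342: h=1 => slot 1
949: h=3, h2=10, probe 3,2 => slot 2
421: h=3, h2=2, probe 3,5 => slot 5
Table: [-, 342, 949, 355, 520, 421, 322, -, -, -, -]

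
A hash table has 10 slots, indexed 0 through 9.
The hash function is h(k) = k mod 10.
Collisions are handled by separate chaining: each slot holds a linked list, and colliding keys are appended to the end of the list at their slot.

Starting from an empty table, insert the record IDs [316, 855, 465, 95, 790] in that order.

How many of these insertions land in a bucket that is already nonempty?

2

Insert 316: h=6, bucket 6 empty -> new chain.
Insert 855: h=5, bucket 5 empty -> new chain.
Insert 465: h=5, bucket 5 nonempty -> append to chain.
Insert 95: h=5, bucket 5 nonempty -> append to chain.
Insert 790: h=0, bucket 0 empty -> new chain.
Final buckets:
0: 790
1: —
2: —
3: —
4: —
5: 855 -> 465 -> 95
6: 316
7: —
8: —
9: —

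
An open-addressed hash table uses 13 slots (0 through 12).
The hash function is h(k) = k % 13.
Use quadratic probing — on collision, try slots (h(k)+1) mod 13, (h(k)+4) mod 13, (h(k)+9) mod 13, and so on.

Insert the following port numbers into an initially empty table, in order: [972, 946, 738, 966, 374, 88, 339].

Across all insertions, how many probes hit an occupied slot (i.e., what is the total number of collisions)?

11

Insert 972: h=10, slot 10 empty => index 10.
Insert 946: h=10, slot 10 occupied => index 11.
Insert 738: h=10, slots 10,11 occupied => index 1.
Insert 966: h=4, slot 4 empty => index 4.
Insert 374: h=10, slots 10,11,1 occupied => index 6.
Insert 88: h=10, slots 10,11,1,6 occupied => index 0.
Insert 339: h=1, slot 1 occupied => index 2.
Table: [88, 738, 339, _, 966, _, 374, _, _, _, 972, 946, _]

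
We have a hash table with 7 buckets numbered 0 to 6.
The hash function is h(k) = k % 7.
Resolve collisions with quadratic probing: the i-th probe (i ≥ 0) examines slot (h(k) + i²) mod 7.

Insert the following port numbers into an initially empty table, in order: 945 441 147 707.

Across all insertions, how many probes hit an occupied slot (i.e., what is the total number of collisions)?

945 hashes to 0; slot 0 is free -> place at 0.
441 hashes to 0; 0 taken -> place at 1.
147 hashes to 0; 0,1 taken -> place at 4.
707 hashes to 0; 0,1,4 taken -> place at 2.
Table: [945, 441, 707, _, 147, _, _]

6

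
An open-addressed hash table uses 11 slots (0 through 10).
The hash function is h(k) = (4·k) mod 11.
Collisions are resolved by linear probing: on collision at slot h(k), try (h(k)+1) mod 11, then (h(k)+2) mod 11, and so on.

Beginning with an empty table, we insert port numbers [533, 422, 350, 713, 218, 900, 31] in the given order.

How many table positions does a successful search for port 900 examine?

533: h=9 => slot 9
422: h=5 => slot 5
350: h=3 => slot 3
713: h=3, probe 3,4 => slot 4
218: h=3, probe 3,4,5,6 => slot 6
900: h=3, probe 3,4,5,6,7 => slot 7
31: h=3, probe 3,4,5,6,7,8 => slot 8
Table: [_, _, _, 350, 713, 422, 218, 900, 31, 533, _]
Lookup 900: h=3, probe 3,4,5,6,7 → found at 7.

5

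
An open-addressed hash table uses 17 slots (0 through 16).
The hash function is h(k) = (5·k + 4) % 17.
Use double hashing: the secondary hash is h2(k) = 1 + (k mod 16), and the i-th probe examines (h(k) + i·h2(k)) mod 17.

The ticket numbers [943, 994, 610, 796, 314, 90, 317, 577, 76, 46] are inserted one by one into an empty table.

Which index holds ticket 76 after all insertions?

Insert 943: h=10, slot 10 empty => index 10.
Insert 994: h=10, h2=3, slot 10 occupied => index 13.
Insert 610: h=11, slot 11 empty => index 11.
Insert 796: h=6, slot 6 empty => index 6.
Insert 314: h=10, h2=11, slot 10 occupied => index 4.
Insert 90: h=12, slot 12 empty => index 12.
Insert 317: h=8, slot 8 empty => index 8.
Insert 577: h=16, slot 16 empty => index 16.
Insert 76: h=10, h2=13, slots 10,6 occupied => index 2.
Insert 46: h=13, h2=15, slots 13,11 occupied => index 9.
Table: [-, -, 76, -, 314, -, 796, -, 317, 46, 943, 610, 90, 994, -, -, 577]

2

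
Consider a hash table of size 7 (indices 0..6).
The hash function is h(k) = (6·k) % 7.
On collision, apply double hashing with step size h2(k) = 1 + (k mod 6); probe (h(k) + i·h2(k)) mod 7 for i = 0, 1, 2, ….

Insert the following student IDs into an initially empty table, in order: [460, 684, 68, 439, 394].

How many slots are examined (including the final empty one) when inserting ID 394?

Insert 460: h=2, slot 2 empty => index 2.
Insert 684: h=2, h2=1, slot 2 occupied => index 3.
Insert 68: h=2, h2=3, slot 2 occupied => index 5.
Insert 439: h=2, h2=2, slot 2 occupied => index 4.
Insert 394: h=5, h2=5, slots 5,3 occupied => index 1.
Table: [—, 394, 460, 684, 439, 68, —]

3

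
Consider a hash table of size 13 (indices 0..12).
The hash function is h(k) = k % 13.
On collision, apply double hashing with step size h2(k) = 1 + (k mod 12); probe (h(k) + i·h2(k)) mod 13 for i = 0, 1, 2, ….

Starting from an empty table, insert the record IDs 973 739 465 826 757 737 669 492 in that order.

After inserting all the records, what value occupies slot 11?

973

973 hashes to 11; slot 11 is free => place at 11.
739 hashes to 11, h2=8; 11 taken => place at 6.
465 hashes to 10; slot 10 is free => place at 10.
826 hashes to 7; slot 7 is free => place at 7.
757 hashes to 3; slot 3 is free => place at 3.
737 hashes to 9; slot 9 is free => place at 9.
669 hashes to 6, h2=10; 6,3 taken => place at 0.
492 hashes to 11, h2=1; 11 taken => place at 12.
Table: [669, ., ., 757, ., ., 739, 826, ., 737, 465, 973, 492]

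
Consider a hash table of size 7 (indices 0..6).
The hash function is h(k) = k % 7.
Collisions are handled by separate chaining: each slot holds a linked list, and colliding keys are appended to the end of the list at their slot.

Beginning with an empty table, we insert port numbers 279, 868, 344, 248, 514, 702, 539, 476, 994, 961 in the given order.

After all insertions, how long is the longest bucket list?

Insert 279: h=6, bucket 6 empty -> new chain.
Insert 868: h=0, bucket 0 empty -> new chain.
Insert 344: h=1, bucket 1 empty -> new chain.
Insert 248: h=3, bucket 3 empty -> new chain.
Insert 514: h=3, bucket 3 nonempty -> append to chain.
Insert 702: h=2, bucket 2 empty -> new chain.
Insert 539: h=0, bucket 0 nonempty -> append to chain.
Insert 476: h=0, bucket 0 nonempty -> append to chain.
Insert 994: h=0, bucket 0 nonempty -> append to chain.
Insert 961: h=2, bucket 2 nonempty -> append to chain.
Final buckets:
0: 868 -> 539 -> 476 -> 994
1: 344
2: 702 -> 961
3: 248 -> 514
4: ∅
5: ∅
6: 279

4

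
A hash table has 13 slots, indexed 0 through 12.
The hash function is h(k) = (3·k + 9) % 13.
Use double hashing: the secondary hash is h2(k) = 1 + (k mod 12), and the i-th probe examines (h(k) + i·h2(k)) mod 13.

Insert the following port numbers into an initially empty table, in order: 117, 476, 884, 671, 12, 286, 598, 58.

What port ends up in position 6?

671

Insert 117: h=9, slot 9 empty → index 9.
Insert 476: h=7, slot 7 empty → index 7.
Insert 884: h=9, h2=9, slot 9 occupied → index 5.
Insert 671: h=7, h2=12, slot 7 occupied → index 6.
Insert 12: h=6, h2=1, slots 6,7 occupied → index 8.
Insert 286: h=9, h2=11, slots 9,7,5 occupied → index 3.
Insert 598: h=9, h2=11, slots 9,7,5,3 occupied → index 1.
Insert 58: h=1, h2=11, slot 1 occupied → index 12.
Table: [_, 598, _, 286, _, 884, 671, 476, 12, 117, _, _, 58]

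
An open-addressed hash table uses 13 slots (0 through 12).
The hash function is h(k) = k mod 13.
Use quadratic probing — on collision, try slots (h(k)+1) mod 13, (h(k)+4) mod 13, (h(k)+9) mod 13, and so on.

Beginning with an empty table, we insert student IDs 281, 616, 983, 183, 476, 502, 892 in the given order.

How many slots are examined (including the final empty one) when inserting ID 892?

5

281: h=8 -> slot 8
616: h=5 -> slot 5
983: h=8, probe 8,9 -> slot 9
183: h=1 -> slot 1
476: h=8, probe 8,9,12 -> slot 12
502: h=8, probe 8,9,12,4 -> slot 4
892: h=8, probe 8,9,12,4,11 -> slot 11
Table: [∅, 183, ∅, ∅, 502, 616, ∅, ∅, 281, 983, ∅, 892, 476]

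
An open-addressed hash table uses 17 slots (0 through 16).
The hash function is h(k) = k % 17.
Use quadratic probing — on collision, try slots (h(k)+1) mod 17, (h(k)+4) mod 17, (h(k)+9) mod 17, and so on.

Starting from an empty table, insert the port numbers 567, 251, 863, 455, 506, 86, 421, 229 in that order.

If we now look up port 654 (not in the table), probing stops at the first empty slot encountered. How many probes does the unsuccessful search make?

Insert 567: h=6, slot 6 empty -> index 6.
Insert 251: h=13, slot 13 empty -> index 13.
Insert 863: h=13, slot 13 occupied -> index 14.
Insert 455: h=13, slots 13,14 occupied -> index 0.
Insert 506: h=13, slots 13,14,0 occupied -> index 5.
Insert 86: h=1, slot 1 empty -> index 1.
Insert 421: h=13, slots 13,14,0,5 occupied -> index 12.
Insert 229: h=8, slot 8 empty -> index 8.
Table: [455, 86, ∅, ∅, ∅, 506, 567, ∅, 229, ∅, ∅, ∅, 421, 251, 863, ∅, ∅]
Lookup 654: h=8, probe 8,9 → slot 9 empty, not found.

2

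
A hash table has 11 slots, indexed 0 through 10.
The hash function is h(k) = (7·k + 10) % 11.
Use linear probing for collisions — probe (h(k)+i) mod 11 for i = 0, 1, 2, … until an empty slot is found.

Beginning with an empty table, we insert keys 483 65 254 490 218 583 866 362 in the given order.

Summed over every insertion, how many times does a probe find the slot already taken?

Insert 483: h=3, slot 3 empty => index 3.
Insert 65: h=3, slot 3 occupied => index 4.
Insert 254: h=6, slot 6 empty => index 6.
Insert 490: h=8, slot 8 empty => index 8.
Insert 218: h=7, slot 7 empty => index 7.
Insert 583: h=10, slot 10 empty => index 10.
Insert 866: h=0, slot 0 empty => index 0.
Insert 362: h=3, slots 3,4 occupied => index 5.
Table: [866, —, —, 483, 65, 362, 254, 218, 490, —, 583]

3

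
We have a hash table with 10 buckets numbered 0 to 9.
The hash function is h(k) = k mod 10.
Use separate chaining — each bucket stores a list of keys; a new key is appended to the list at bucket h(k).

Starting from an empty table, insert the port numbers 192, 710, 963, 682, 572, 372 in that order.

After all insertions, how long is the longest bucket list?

4

Insert 192: h=2, bucket 2 empty -> new chain.
Insert 710: h=0, bucket 0 empty -> new chain.
Insert 963: h=3, bucket 3 empty -> new chain.
Insert 682: h=2, bucket 2 nonempty -> append to chain.
Insert 572: h=2, bucket 2 nonempty -> append to chain.
Insert 372: h=2, bucket 2 nonempty -> append to chain.
Final buckets:
0: 710
1: _
2: 192 -> 682 -> 572 -> 372
3: 963
4: _
5: _
6: _
7: _
8: _
9: _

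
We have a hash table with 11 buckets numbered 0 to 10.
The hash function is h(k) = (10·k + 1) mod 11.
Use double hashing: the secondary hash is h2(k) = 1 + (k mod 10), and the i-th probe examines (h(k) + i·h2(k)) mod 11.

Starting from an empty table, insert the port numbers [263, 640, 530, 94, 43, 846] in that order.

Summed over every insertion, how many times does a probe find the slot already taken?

5

263 hashes to 2; slot 2 is free -> place at 2.
640 hashes to 10; slot 10 is free -> place at 10.
530 hashes to 10, h2=1; 10 taken -> place at 0.
94 hashes to 6; slot 6 is free -> place at 6.
43 hashes to 2, h2=4; 2,6,10 taken -> place at 3.
846 hashes to 2, h2=7; 2 taken -> place at 9.
Table: [530, —, 263, 43, —, —, 94, —, —, 846, 640]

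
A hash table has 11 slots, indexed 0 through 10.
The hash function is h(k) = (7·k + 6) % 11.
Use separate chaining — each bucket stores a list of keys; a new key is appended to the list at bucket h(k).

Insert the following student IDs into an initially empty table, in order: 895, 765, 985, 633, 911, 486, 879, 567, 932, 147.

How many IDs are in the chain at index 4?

4

895 -> bucket 1
765 -> bucket 4
985 -> bucket 4 (collision)
633 -> bucket 4 (collision)
911 -> bucket 3
486 -> bucket 9
879 -> bucket 10
567 -> bucket 4 (collision)
932 -> bucket 7
147 -> bucket 1 (collision)
Final buckets:
0: ∅
1: 895 -> 147
2: ∅
3: 911
4: 765 -> 985 -> 633 -> 567
5: ∅
6: ∅
7: 932
8: ∅
9: 486
10: 879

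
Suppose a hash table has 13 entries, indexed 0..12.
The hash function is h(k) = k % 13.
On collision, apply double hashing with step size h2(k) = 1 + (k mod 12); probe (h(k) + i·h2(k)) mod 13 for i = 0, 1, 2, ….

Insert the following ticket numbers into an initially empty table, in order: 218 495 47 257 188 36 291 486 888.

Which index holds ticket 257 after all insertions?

Insert 218: h=10, slot 10 empty → index 10.
Insert 495: h=1, slot 1 empty → index 1.
Insert 47: h=8, slot 8 empty → index 8.
Insert 257: h=10, h2=6, slot 10 occupied → index 3.
Insert 188: h=6, slot 6 empty → index 6.
Insert 36: h=10, h2=1, slot 10 occupied → index 11.
Insert 291: h=5, slot 5 empty → index 5.
Insert 486: h=5, h2=7, slot 5 occupied → index 12.
Insert 888: h=4, slot 4 empty → index 4.
Table: [_, 495, _, 257, 888, 291, 188, _, 47, _, 218, 36, 486]

3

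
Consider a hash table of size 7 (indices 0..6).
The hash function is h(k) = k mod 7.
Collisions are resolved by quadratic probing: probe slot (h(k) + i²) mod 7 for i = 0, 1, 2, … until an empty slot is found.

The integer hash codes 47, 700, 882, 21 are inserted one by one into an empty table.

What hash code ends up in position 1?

882

47 hashes to 5; slot 5 is free => place at 5.
700 hashes to 0; slot 0 is free => place at 0.
882 hashes to 0; 0 taken => place at 1.
21 hashes to 0; 0,1 taken => place at 4.
Table: [700, 882, ., ., 21, 47, .]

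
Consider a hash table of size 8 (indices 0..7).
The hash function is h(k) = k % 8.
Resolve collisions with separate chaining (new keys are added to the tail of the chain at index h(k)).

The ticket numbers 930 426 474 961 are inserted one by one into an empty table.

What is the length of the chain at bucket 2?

930 -> bucket 2
426 -> bucket 2 (collision)
474 -> bucket 2 (collision)
961 -> bucket 1
Final buckets:
0: ∅
1: 961
2: 930 -> 426 -> 474
3: ∅
4: ∅
5: ∅
6: ∅
7: ∅

3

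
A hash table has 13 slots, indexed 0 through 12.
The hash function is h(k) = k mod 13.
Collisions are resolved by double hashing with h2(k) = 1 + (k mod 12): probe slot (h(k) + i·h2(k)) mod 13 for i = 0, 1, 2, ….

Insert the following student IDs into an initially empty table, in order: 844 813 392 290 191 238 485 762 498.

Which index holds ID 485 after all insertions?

844 hashes to 12; slot 12 is free -> place at 12.
813 hashes to 7; slot 7 is free -> place at 7.
392 hashes to 2; slot 2 is free -> place at 2.
290 hashes to 4; slot 4 is free -> place at 4.
191 hashes to 9; slot 9 is free -> place at 9.
238 hashes to 4, h2=11; 4,2 taken -> place at 0.
485 hashes to 4, h2=6; 4 taken -> place at 10.
762 hashes to 8; slot 8 is free -> place at 8.
498 hashes to 4, h2=7; 4 taken -> place at 11.
Table: [238, -, 392, -, 290, -, -, 813, 762, 191, 485, 498, 844]

10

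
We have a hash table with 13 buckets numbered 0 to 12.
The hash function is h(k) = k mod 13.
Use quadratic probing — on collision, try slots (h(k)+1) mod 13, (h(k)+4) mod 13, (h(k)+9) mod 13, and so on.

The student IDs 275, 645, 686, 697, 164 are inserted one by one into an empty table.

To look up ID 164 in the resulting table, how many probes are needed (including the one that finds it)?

275 hashes to 2; slot 2 is free => place at 2.
645 hashes to 8; slot 8 is free => place at 8.
686 hashes to 10; slot 10 is free => place at 10.
697 hashes to 8; 8 taken => place at 9.
164 hashes to 8; 8,9 taken => place at 12.
Table: [-, -, 275, -, -, -, -, -, 645, 697, 686, -, 164]
Lookup 164: h=8, probe 8,9,12 → found at 12.

3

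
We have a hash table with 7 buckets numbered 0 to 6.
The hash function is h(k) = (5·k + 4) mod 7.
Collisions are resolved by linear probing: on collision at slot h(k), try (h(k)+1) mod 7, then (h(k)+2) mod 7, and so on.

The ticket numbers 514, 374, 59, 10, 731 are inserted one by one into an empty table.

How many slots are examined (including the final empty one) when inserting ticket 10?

514 hashes to 5; slot 5 is free -> place at 5.
374 hashes to 5; 5 taken -> place at 6.
59 hashes to 5; 5,6 taken -> place at 0.
10 hashes to 5; 5,6,0 taken -> place at 1.
731 hashes to 5; 5,6,0,1 taken -> place at 2.
Table: [59, 10, 731, ., ., 514, 374]

4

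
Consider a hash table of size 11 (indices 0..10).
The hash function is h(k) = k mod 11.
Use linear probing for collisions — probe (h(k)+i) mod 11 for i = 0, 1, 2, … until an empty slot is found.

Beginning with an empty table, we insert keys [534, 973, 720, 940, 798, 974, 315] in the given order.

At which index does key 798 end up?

Insert 534: h=6, slot 6 empty -> index 6.
Insert 973: h=5, slot 5 empty -> index 5.
Insert 720: h=5, slots 5,6 occupied -> index 7.
Insert 940: h=5, slots 5,6,7 occupied -> index 8.
Insert 798: h=6, slots 6,7,8 occupied -> index 9.
Insert 974: h=6, slots 6,7,8,9 occupied -> index 10.
Insert 315: h=7, slots 7,8,9,10 occupied -> index 0.
Table: [315, ., ., ., ., 973, 534, 720, 940, 798, 974]

9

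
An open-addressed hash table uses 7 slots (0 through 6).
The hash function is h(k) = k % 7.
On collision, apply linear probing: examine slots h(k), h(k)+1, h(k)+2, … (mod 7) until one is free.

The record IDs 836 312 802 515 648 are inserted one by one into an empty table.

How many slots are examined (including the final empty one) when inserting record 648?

4

836 hashes to 3; slot 3 is free => place at 3.
312 hashes to 4; slot 4 is free => place at 4.
802 hashes to 4; 4 taken => place at 5.
515 hashes to 4; 4,5 taken => place at 6.
648 hashes to 4; 4,5,6 taken => place at 0.
Table: [648, ∅, ∅, 836, 312, 802, 515]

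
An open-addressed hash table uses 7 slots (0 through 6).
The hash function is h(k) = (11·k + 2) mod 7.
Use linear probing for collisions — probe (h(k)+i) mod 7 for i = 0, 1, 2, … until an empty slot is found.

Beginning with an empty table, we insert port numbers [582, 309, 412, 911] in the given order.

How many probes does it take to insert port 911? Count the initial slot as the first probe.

3

582 hashes to 6; slot 6 is free => place at 6.
309 hashes to 6; 6 taken => place at 0.
412 hashes to 5; slot 5 is free => place at 5.
911 hashes to 6; 6,0 taken => place at 1.
Table: [309, 911, —, —, —, 412, 582]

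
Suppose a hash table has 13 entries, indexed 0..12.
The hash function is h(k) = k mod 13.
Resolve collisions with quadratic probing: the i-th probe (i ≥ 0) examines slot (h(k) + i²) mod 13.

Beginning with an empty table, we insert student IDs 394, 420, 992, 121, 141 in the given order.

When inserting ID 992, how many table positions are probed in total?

394 hashes to 4; slot 4 is free -> place at 4.
420 hashes to 4; 4 taken -> place at 5.
992 hashes to 4; 4,5 taken -> place at 8.
121 hashes to 4; 4,5,8 taken -> place at 0.
141 hashes to 11; slot 11 is free -> place at 11.
Table: [121, _, _, _, 394, 420, _, _, 992, _, _, 141, _]

3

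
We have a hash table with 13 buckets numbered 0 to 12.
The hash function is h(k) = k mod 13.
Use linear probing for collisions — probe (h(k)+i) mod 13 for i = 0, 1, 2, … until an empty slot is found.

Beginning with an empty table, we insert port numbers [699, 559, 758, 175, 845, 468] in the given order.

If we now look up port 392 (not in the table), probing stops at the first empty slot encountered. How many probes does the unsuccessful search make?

Insert 699: h=10, slot 10 empty → index 10.
Insert 559: h=0, slot 0 empty → index 0.
Insert 758: h=4, slot 4 empty → index 4.
Insert 175: h=6, slot 6 empty → index 6.
Insert 845: h=0, slot 0 occupied → index 1.
Insert 468: h=0, slots 0,1 occupied → index 2.
Table: [559, 845, 468, ∅, 758, ∅, 175, ∅, ∅, ∅, 699, ∅, ∅]
Lookup 392: h=2, probe 2,3 → slot 3 empty, not found.

2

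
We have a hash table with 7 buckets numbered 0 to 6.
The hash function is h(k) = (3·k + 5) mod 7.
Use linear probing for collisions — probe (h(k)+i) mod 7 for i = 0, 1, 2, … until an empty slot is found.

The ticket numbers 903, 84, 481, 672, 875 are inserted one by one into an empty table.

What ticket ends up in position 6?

903 hashes to 5; slot 5 is free => place at 5.
84 hashes to 5; 5 taken => place at 6.
481 hashes to 6; 6 taken => place at 0.
672 hashes to 5; 5,6,0 taken => place at 1.
875 hashes to 5; 5,6,0,1 taken => place at 2.
Table: [481, 672, 875, _, _, 903, 84]

84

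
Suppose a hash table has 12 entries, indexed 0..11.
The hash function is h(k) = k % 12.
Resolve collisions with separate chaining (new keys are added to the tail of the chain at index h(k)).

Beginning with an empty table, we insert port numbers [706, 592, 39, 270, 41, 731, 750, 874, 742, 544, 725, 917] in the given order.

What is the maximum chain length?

3

Insert 706: h=10, bucket 10 empty → new chain.
Insert 592: h=4, bucket 4 empty → new chain.
Insert 39: h=3, bucket 3 empty → new chain.
Insert 270: h=6, bucket 6 empty → new chain.
Insert 41: h=5, bucket 5 empty → new chain.
Insert 731: h=11, bucket 11 empty → new chain.
Insert 750: h=6, bucket 6 nonempty → append to chain.
Insert 874: h=10, bucket 10 nonempty → append to chain.
Insert 742: h=10, bucket 10 nonempty → append to chain.
Insert 544: h=4, bucket 4 nonempty → append to chain.
Insert 725: h=5, bucket 5 nonempty → append to chain.
Insert 917: h=5, bucket 5 nonempty → append to chain.
Final buckets:
0: -
1: -
2: -
3: 39
4: 592 -> 544
5: 41 -> 725 -> 917
6: 270 -> 750
7: -
8: -
9: -
10: 706 -> 874 -> 742
11: 731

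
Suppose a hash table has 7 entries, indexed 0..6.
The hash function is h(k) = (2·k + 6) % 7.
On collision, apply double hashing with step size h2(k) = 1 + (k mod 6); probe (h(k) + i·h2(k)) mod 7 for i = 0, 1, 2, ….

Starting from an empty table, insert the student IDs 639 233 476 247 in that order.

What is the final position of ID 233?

2

Insert 639: h=3, slot 3 empty → index 3.
Insert 233: h=3, h2=6, slot 3 occupied → index 2.
Insert 476: h=6, slot 6 empty → index 6.
Insert 247: h=3, h2=2, slot 3 occupied → index 5.
Table: [∅, ∅, 233, 639, ∅, 247, 476]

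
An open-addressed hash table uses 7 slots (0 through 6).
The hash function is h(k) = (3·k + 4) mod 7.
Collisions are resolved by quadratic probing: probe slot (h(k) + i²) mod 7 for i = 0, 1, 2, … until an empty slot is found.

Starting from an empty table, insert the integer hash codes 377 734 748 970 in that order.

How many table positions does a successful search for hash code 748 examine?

3

377 hashes to 1; slot 1 is free -> place at 1.
734 hashes to 1; 1 taken -> place at 2.
748 hashes to 1; 1,2 taken -> place at 5.
970 hashes to 2; 2 taken -> place at 3.
Table: [-, 377, 734, 970, -, 748, -]
Lookup 748: h=1, probe 1,2,5 → found at 5.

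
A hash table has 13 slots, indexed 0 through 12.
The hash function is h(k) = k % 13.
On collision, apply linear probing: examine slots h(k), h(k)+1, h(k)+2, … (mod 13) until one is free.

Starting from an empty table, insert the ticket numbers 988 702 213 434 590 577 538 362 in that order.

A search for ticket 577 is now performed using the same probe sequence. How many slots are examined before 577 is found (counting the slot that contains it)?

988: h=0 -> slot 0
702: h=0, probe 0,1 -> slot 1
213: h=5 -> slot 5
434: h=5, probe 5,6 -> slot 6
590: h=5, probe 5,6,7 -> slot 7
577: h=5, probe 5,6,7,8 -> slot 8
538: h=5, probe 5,6,7,8,9 -> slot 9
362: h=11 -> slot 11
Table: [988, 702, ∅, ∅, ∅, 213, 434, 590, 577, 538, ∅, 362, ∅]
Lookup 577: h=5, probe 5,6,7,8 → found at 8.

4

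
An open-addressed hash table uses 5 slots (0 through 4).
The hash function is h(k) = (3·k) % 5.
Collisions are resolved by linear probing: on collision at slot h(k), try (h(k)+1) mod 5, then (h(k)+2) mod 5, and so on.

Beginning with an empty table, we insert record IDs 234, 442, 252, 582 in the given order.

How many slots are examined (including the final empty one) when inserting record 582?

4

234: h=2 => slot 2
442: h=1 => slot 1
252: h=1, probe 1,2,3 => slot 3
582: h=1, probe 1,2,3,4 => slot 4
Table: [., 442, 234, 252, 582]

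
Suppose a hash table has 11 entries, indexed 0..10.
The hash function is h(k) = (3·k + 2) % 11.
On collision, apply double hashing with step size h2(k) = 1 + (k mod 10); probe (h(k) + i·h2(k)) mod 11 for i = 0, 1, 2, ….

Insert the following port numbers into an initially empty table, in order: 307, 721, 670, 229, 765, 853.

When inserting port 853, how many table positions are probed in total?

Insert 307: h=10, slot 10 empty => index 10.
Insert 721: h=9, slot 9 empty => index 9.
Insert 670: h=10, h2=1, slot 10 occupied => index 0.
Insert 229: h=7, slot 7 empty => index 7.
Insert 765: h=9, h2=6, slot 9 occupied => index 4.
Insert 853: h=9, h2=4, slot 9 occupied => index 2.
Table: [670, _, 853, _, 765, _, _, 229, _, 721, 307]

2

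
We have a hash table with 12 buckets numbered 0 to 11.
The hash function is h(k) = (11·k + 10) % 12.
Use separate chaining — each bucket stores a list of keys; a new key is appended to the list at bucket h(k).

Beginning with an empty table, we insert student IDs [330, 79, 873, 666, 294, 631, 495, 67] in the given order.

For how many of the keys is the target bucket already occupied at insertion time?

4

Insert 330: h=4, bucket 4 empty -> new chain.
Insert 79: h=3, bucket 3 empty -> new chain.
Insert 873: h=1, bucket 1 empty -> new chain.
Insert 666: h=4, bucket 4 nonempty -> append to chain.
Insert 294: h=4, bucket 4 nonempty -> append to chain.
Insert 631: h=3, bucket 3 nonempty -> append to chain.
Insert 495: h=7, bucket 7 empty -> new chain.
Insert 67: h=3, bucket 3 nonempty -> append to chain.
Final buckets:
0: .
1: 873
2: .
3: 79 -> 631 -> 67
4: 330 -> 666 -> 294
5: .
6: .
7: 495
8: .
9: .
10: .
11: .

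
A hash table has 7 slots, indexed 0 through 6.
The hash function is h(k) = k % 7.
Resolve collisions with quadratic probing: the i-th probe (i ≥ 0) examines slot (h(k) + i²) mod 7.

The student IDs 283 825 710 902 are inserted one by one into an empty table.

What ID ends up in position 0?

Insert 283: h=3, slot 3 empty -> index 3.
Insert 825: h=6, slot 6 empty -> index 6.
Insert 710: h=3, slot 3 occupied -> index 4.
Insert 902: h=6, slot 6 occupied -> index 0.
Table: [902, -, -, 283, 710, -, 825]

902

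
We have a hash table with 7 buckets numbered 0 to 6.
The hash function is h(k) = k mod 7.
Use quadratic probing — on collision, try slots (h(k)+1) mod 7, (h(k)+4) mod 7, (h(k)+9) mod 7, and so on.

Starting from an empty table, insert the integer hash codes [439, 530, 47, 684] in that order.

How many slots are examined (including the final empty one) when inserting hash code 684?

439: h=5 -> slot 5
530: h=5, probe 5,6 -> slot 6
47: h=5, probe 5,6,2 -> slot 2
684: h=5, probe 5,6,2,0 -> slot 0
Table: [684, _, 47, _, _, 439, 530]

4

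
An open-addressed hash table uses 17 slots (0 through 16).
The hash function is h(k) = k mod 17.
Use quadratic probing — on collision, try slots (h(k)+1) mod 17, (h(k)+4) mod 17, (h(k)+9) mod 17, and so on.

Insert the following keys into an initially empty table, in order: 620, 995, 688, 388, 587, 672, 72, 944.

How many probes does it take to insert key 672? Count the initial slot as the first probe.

3

620 hashes to 8; slot 8 is free -> place at 8.
995 hashes to 9; slot 9 is free -> place at 9.
688 hashes to 8; 8,9 taken -> place at 12.
388 hashes to 14; slot 14 is free -> place at 14.
587 hashes to 9; 9 taken -> place at 10.
672 hashes to 9; 9,10 taken -> place at 13.
72 hashes to 4; slot 4 is free -> place at 4.
944 hashes to 9; 9,10,13 taken -> place at 1.
Table: [—, 944, —, —, 72, —, —, —, 620, 995, 587, —, 688, 672, 388, —, —]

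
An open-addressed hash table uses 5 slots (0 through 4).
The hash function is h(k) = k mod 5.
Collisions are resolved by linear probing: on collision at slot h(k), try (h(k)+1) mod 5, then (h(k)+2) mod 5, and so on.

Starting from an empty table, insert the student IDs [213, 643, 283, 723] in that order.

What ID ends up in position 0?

213: h=3 => slot 3
643: h=3, probe 3,4 => slot 4
283: h=3, probe 3,4,0 => slot 0
723: h=3, probe 3,4,0,1 => slot 1
Table: [283, 723, ., 213, 643]

283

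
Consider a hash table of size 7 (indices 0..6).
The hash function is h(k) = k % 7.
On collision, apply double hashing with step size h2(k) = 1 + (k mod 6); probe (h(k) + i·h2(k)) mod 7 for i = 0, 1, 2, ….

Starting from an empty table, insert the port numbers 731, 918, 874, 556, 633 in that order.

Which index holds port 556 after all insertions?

4

731 hashes to 3; slot 3 is free => place at 3.
918 hashes to 1; slot 1 is free => place at 1.
874 hashes to 6; slot 6 is free => place at 6.
556 hashes to 3, h2=5; 3,1,6 taken => place at 4.
633 hashes to 3, h2=4; 3 taken => place at 0.
Table: [633, 918, _, 731, 556, _, 874]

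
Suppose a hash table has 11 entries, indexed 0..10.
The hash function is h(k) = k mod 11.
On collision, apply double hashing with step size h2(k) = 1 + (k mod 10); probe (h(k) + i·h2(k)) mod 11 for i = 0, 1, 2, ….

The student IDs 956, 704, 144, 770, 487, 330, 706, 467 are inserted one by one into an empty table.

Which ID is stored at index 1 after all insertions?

144

956 hashes to 10; slot 10 is free → place at 10.
704 hashes to 0; slot 0 is free → place at 0.
144 hashes to 1; slot 1 is free → place at 1.
770 hashes to 0, h2=1; 0,1 taken → place at 2.
487 hashes to 3; slot 3 is free → place at 3.
330 hashes to 0, h2=1; 0,1,2,3 taken → place at 4.
706 hashes to 2, h2=7; 2 taken → place at 9.
467 hashes to 5; slot 5 is free → place at 5.
Table: [704, 144, 770, 487, 330, 467, ., ., ., 706, 956]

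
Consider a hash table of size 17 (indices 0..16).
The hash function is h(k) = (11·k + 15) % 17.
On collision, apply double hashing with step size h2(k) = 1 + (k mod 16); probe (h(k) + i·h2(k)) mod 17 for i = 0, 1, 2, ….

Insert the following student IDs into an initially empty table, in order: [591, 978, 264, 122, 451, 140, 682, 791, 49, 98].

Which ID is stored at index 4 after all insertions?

264

Insert 591: h=5, slot 5 empty -> index 5.
Insert 978: h=12, slot 12 empty -> index 12.
Insert 264: h=12, h2=9, slot 12 occupied -> index 4.
Insert 122: h=14, slot 14 empty -> index 14.
Insert 451: h=12, h2=4, slot 12 occupied -> index 16.
Insert 140: h=8, slot 8 empty -> index 8.
Insert 682: h=3, slot 3 empty -> index 3.
Insert 791: h=12, h2=8, slots 12,3 occupied -> index 11.
Insert 49: h=10, slot 10 empty -> index 10.
Insert 98: h=5, h2=3, slots 5,8,11,14 occupied -> index 0.
Table: [98, —, —, 682, 264, 591, —, —, 140, —, 49, 791, 978, —, 122, —, 451]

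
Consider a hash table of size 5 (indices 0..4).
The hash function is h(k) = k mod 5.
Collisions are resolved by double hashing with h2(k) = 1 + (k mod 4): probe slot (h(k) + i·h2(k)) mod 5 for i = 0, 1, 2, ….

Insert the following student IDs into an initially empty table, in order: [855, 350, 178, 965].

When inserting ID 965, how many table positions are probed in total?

855: h=0 => slot 0
350: h=0, h2=3, probe 0,3 => slot 3
178: h=3, h2=3, probe 3,1 => slot 1
965: h=0, h2=2, probe 0,2 => slot 2
Table: [855, 178, 965, 350, ∅]

2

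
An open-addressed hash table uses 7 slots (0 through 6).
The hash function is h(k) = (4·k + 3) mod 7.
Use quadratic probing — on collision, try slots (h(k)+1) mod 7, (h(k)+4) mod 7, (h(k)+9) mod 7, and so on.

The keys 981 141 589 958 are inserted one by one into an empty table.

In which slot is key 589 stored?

4

981 hashes to 0; slot 0 is free -> place at 0.
141 hashes to 0; 0 taken -> place at 1.
589 hashes to 0; 0,1 taken -> place at 4.
958 hashes to 6; slot 6 is free -> place at 6.
Table: [981, 141, _, _, 589, _, 958]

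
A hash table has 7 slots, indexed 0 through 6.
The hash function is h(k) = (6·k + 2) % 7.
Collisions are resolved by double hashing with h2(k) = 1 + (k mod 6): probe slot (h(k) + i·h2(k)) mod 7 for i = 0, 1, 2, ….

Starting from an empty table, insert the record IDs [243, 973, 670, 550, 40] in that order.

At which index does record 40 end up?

243 hashes to 4; slot 4 is free → place at 4.
973 hashes to 2; slot 2 is free → place at 2.
670 hashes to 4, h2=5; 4,2 taken → place at 0.
550 hashes to 5; slot 5 is free → place at 5.
40 hashes to 4, h2=5; 4,2,0,5 taken → place at 3.
Table: [670, ., 973, 40, 243, 550, .]

3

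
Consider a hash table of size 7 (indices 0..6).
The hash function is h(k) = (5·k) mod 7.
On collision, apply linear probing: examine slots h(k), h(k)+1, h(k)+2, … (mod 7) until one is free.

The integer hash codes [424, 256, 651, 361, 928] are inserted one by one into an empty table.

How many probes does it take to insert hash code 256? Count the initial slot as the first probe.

424 hashes to 6; slot 6 is free => place at 6.
256 hashes to 6; 6 taken => place at 0.
651 hashes to 0; 0 taken => place at 1.
361 hashes to 6; 6,0,1 taken => place at 2.
928 hashes to 6; 6,0,1,2 taken => place at 3.
Table: [256, 651, 361, 928, ∅, ∅, 424]

2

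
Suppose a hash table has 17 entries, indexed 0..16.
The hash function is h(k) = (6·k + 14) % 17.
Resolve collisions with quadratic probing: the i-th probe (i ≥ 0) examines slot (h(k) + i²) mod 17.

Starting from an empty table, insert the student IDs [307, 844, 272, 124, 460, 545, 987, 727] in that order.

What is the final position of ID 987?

Insert 307: h=3, slot 3 empty => index 3.
Insert 844: h=12, slot 12 empty => index 12.
Insert 272: h=14, slot 14 empty => index 14.
Insert 124: h=10, slot 10 empty => index 10.
Insert 460: h=3, slot 3 occupied => index 4.
Insert 545: h=3, slots 3,4 occupied => index 7.
Insert 987: h=3, slots 3,4,7,12 occupied => index 2.
Insert 727: h=7, slot 7 occupied => index 8.
Table: [∅, ∅, 987, 307, 460, ∅, ∅, 545, 727, ∅, 124, ∅, 844, ∅, 272, ∅, ∅]

2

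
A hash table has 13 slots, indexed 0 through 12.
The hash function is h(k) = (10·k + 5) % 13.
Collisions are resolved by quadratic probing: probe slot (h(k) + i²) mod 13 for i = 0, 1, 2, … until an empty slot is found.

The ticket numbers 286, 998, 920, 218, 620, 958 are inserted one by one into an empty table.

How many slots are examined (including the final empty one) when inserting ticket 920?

2

286: h=5 -> slot 5
998: h=1 -> slot 1
920: h=1, probe 1,2 -> slot 2
218: h=1, probe 1,2,5,10 -> slot 10
620: h=4 -> slot 4
958: h=4, probe 4,5,8 -> slot 8
Table: [-, 998, 920, -, 620, 286, -, -, 958, -, 218, -, -]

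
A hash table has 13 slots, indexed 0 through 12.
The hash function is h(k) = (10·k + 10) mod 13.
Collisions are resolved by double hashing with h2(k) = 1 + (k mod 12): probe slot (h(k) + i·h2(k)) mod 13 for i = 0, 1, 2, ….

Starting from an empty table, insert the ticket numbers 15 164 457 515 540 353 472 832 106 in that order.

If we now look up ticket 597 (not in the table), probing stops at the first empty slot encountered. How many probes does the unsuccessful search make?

5

Insert 15: h=4, slot 4 empty => index 4.
Insert 164: h=12, slot 12 empty => index 12.
Insert 457: h=4, h2=2, slot 4 occupied => index 6.
Insert 515: h=12, h2=12, slot 12 occupied => index 11.
Insert 540: h=2, slot 2 empty => index 2.
Insert 353: h=4, h2=6, slot 4 occupied => index 10.
Insert 472: h=11, h2=5, slot 11 occupied => index 3.
Insert 832: h=10, h2=5, slots 10,2 occupied => index 7.
Insert 106: h=4, h2=11, slots 4,2 occupied => index 0.
Table: [106, —, 540, 472, 15, —, 457, 832, —, —, 353, 515, 164]
Lookup 597: h=0, h2=10, probe 0,10,7,4,1 → slot 1 empty, not found.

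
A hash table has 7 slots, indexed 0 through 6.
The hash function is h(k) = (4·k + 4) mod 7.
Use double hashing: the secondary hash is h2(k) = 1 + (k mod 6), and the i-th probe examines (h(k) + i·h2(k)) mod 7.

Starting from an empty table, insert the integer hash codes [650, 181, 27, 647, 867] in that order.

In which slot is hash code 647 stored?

Insert 650: h=0, slot 0 empty → index 0.
Insert 181: h=0, h2=2, slot 0 occupied → index 2.
Insert 27: h=0, h2=4, slot 0 occupied → index 4.
Insert 647: h=2, h2=6, slot 2 occupied → index 1.
Insert 867: h=0, h2=4, slots 0,4,1 occupied → index 5.
Table: [650, 647, 181, -, 27, 867, -]

1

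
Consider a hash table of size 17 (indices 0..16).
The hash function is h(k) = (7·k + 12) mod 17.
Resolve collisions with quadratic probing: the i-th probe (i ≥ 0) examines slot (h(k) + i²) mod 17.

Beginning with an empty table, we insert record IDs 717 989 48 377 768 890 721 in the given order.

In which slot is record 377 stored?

Insert 717: h=16, slot 16 empty => index 16.
Insert 989: h=16, slot 16 occupied => index 0.
Insert 48: h=8, slot 8 empty => index 8.
Insert 377: h=16, slots 16,0 occupied => index 3.
Insert 768: h=16, slots 16,0,3,8 occupied => index 15.
Insert 890: h=3, slot 3 occupied => index 4.
Insert 721: h=10, slot 10 empty => index 10.
Table: [989, ∅, ∅, 377, 890, ∅, ∅, ∅, 48, ∅, 721, ∅, ∅, ∅, ∅, 768, 717]

3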